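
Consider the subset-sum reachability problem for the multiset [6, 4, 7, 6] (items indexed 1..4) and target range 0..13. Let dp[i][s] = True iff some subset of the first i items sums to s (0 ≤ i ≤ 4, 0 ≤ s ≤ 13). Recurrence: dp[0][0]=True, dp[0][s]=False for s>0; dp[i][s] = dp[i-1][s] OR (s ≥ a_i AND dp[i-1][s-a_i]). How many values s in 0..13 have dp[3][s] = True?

i\s   0   1   2   3   4   5   6   7   8   9  10  11  12  13
  0   T   F   F   F   F   F   F   F   F   F   F   F   F   F
  1   T   F   F   F   F   F   T   F   F   F   F   F   F   F
  2   T   F   F   F   T   F   T   F   F   F   T   F   F   F
  3   T   F   F   F   T   F   T   T   F   F   T   T   F   T
  4   T   F   F   F   T   F   T   T   F   F   T   T   T   T

7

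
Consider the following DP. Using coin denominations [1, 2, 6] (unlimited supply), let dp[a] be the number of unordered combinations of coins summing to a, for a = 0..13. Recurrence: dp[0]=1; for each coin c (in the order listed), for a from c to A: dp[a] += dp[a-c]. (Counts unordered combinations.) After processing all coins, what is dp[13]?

after  coin     0     1     2     3     4     5     6     7     8     9    10    11    12    13
          1     1     1     1     1     1     1     1     1     1     1     1     1     1     1
          2     1     1     2     2     3     3     4     4     5     5     6     6     7     7
          6     1     1     2     2     3     3     5     5     7     7     9     9    12    12

12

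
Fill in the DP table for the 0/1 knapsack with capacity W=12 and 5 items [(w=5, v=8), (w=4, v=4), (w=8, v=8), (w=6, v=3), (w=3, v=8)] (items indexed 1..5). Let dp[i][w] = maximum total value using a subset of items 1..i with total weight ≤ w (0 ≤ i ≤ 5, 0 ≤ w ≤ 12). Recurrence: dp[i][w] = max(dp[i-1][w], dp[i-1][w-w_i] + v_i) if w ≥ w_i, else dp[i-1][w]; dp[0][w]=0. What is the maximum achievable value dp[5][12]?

i\w   0   1   2   3   4   5   6   7   8   9  10  11  12
  0   0   0   0   0   0   0   0   0   0   0   0   0   0
  1   0   0   0   0   0   8   8   8   8   8   8   8   8
  2   0   0   0   0   4   8   8   8   8  12  12  12  12
  3   0   0   0   0   4   8   8   8   8  12  12  12  12
  4   0   0   0   0   4   8   8   8   8  12  12  12  12
  5   0   0   0   8   8   8   8  12  16  16  16  16  20

20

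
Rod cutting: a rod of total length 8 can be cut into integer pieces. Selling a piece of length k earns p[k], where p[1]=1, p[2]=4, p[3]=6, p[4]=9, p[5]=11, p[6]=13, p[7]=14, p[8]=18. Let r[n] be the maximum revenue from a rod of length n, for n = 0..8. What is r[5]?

   n    0    1    2    3    4    5    6    7    8
r[n]    0    1    4    6    9   11   13   15   18

11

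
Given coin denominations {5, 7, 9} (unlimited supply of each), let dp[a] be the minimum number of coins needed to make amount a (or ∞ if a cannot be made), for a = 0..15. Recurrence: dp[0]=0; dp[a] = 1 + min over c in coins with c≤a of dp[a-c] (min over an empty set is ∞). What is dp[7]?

1

 a  0  1  2  3  4  5  6  7  8  9 10 11 12 13 14 15
dp  0  -  -  -  -  1  -  1  -  1  2  -  2  -  2  3
(- denotes ∞ / unreachable)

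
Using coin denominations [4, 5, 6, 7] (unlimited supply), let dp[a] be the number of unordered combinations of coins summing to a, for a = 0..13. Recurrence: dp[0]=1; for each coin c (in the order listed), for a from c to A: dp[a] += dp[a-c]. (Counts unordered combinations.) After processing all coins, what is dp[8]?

after  coin     0     1     2     3     4     5     6     7     8     9    10    11    12    13
          4     1     0     0     0     1     0     0     0     1     0     0     0     1     0
          5     1     0     0     0     1     1     0     0     1     1     1     0     1     1
          6     1     0     0     0     1     1     1     0     1     1     2     1     2     1
          7     1     0     0     0     1     1     1     1     1     1     2     2     3     2

1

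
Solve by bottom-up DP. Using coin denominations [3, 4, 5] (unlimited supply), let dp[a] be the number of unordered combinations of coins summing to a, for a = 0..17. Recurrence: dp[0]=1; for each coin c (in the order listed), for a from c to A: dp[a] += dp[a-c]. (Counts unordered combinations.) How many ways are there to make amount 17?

after  coin     0     1     2     3     4     5     6     7     8     9    10    11    12    13    14    15    16    17
          3     1     0     0     1     0     0     1     0     0     1     0     0     1     0     0     1     0     0
          4     1     0     0     1     1     0     1     1     1     1     1     1     2     1     1     2     2     1
          5     1     0     0     1     1     1     1     1     2     2     2     2     3     3     3     4     4     4

4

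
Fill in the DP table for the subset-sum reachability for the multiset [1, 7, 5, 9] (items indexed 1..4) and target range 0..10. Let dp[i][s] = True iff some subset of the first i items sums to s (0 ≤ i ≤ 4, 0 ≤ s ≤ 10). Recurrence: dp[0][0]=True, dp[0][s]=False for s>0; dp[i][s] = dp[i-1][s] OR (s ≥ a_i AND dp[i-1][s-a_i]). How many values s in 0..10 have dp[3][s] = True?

6

i\s   0   1   2   3   4   5   6   7   8   9  10
  0   T   F   F   F   F   F   F   F   F   F   F
  1   T   T   F   F   F   F   F   F   F   F   F
  2   T   T   F   F   F   F   F   T   T   F   F
  3   T   T   F   F   F   T   T   T   T   F   F
  4   T   T   F   F   F   T   T   T   T   T   T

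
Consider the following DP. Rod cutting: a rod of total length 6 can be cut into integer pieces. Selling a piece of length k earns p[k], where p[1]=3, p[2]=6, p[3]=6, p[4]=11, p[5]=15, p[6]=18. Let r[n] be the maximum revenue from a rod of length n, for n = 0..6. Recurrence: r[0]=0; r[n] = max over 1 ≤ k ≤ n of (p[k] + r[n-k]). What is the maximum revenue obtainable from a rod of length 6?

   n    0    1    2    3    4    5    6
r[n]    0    3    6    9   12   15   18

18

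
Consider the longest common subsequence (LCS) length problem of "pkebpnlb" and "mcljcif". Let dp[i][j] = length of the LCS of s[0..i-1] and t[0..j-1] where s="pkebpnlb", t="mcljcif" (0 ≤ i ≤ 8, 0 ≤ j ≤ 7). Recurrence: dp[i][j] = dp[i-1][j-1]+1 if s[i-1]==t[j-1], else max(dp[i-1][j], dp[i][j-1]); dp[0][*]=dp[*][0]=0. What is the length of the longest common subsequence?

1

   ''  m  c  l  j  c  i  f
''  0  0  0  0  0  0  0  0
 p  0  0  0  0  0  0  0  0
 k  0  0  0  0  0  0  0  0
 e  0  0  0  0  0  0  0  0
 b  0  0  0  0  0  0  0  0
 p  0  0  0  0  0  0  0  0
 n  0  0  0  0  0  0  0  0
 l  0  0  0  1  1  1  1  1
 b  0  0  0  1  1  1  1  1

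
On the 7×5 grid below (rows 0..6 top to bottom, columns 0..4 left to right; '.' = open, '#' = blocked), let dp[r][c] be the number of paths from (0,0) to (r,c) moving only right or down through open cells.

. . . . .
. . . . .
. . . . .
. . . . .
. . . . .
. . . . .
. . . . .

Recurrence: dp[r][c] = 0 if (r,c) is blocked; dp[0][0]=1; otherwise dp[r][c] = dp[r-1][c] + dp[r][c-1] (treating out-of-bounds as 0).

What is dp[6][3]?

84

r\c   0   1   2   3   4
  0   1   1   1   1   1
  1   1   2   3   4   5
  2   1   3   6  10  15
  3   1   4  10  20  35
  4   1   5  15  35  70
  5   1   6  21  56 126
  6   1   7  28  84 210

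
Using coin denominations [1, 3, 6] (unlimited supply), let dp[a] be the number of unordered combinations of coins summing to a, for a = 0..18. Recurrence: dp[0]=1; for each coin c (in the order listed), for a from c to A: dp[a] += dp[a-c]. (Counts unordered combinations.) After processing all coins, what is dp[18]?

16

after  coin     0     1     2     3     4     5     6     7     8     9    10    11    12    13    14    15    16    17    18
          1     1     1     1     1     1     1     1     1     1     1     1     1     1     1     1     1     1     1     1
          3     1     1     1     2     2     2     3     3     3     4     4     4     5     5     5     6     6     6     7
          6     1     1     1     2     2     2     4     4     4     6     6     6     9     9     9    12    12    12    16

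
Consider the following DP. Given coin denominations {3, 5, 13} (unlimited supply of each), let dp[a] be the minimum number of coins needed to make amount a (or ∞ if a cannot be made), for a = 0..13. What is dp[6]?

 a  0  1  2  3  4  5  6  7  8  9 10 11 12 13
dp  0  -  -  1  -  1  2  -  2  3  2  3  4  1
(- denotes ∞ / unreachable)

2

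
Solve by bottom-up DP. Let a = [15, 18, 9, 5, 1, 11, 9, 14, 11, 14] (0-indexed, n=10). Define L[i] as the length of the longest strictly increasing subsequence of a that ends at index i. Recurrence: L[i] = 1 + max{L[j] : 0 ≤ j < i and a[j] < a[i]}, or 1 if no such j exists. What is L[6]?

   i    0    1    2    3    4    5    6    7    8    9
a[i]   15   18    9    5    1   11    9   14   11   14
L[i]    1    2    1    1    1    2    2    3    3    4

2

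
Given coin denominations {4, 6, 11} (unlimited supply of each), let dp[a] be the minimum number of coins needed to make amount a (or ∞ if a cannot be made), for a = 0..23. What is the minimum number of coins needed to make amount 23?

3

 a  0  1  2  3  4  5  6  7  8  9 10 11 12 13 14 15 16 17 18 19 20 21 22 23
dp  0  -  -  -  1  -  1  -  2  -  2  1  2  -  3  2  3  2  3  3  4  3  2  3
(- denotes ∞ / unreachable)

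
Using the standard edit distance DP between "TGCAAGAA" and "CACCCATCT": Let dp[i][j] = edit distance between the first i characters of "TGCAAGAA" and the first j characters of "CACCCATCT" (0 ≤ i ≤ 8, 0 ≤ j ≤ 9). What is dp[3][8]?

   ''  C  A  C  C  C  A  T  C  T
''  0  1  2  3  4  5  6  7  8  9
 T  1  1  2  3  4  5  6  6  7  8
 G  2  2  2  3  4  5  6  7  7  8
 C  3  2  3  2  3  4  5  6  7  8
 A  4  3  2  3  3  4  4  5  6  7
 A  5  4  3  3  4  4  4  5  6  7
 G  6  5  4  4  4  5  5  5  6  7
 A  7  6  5  5  5  5  5  6  6  7
 A  8  7  6  6  6  6  5  6  7  7

7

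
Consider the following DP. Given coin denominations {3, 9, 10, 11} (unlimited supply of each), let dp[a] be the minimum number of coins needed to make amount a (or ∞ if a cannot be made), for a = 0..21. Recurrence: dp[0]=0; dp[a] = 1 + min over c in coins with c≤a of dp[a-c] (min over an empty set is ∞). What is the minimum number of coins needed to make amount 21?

 a  0  1  2  3  4  5  6  7  8  9 10 11 12 13 14 15 16 17 18 19 20 21
dp  0  -  -  1  -  -  2  -  -  1  1  1  2  2  2  3  3  3  2  2  2  2
(- denotes ∞ / unreachable)

2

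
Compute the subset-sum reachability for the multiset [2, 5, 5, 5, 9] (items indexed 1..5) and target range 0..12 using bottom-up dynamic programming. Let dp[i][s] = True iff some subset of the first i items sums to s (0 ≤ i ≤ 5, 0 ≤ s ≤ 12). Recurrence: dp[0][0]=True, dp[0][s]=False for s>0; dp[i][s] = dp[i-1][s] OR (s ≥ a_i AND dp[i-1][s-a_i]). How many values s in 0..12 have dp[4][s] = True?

6

i\s   0   1   2   3   4   5   6   7   8   9  10  11  12
  0   T   F   F   F   F   F   F   F   F   F   F   F   F
  1   T   F   T   F   F   F   F   F   F   F   F   F   F
  2   T   F   T   F   F   T   F   T   F   F   F   F   F
  3   T   F   T   F   F   T   F   T   F   F   T   F   T
  4   T   F   T   F   F   T   F   T   F   F   T   F   T
  5   T   F   T   F   F   T   F   T   F   T   T   T   T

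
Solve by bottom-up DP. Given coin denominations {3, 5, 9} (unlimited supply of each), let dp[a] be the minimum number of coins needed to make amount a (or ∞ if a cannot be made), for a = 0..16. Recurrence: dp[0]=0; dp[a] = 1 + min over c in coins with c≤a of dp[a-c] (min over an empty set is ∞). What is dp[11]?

3

 a  0  1  2  3  4  5  6  7  8  9 10 11 12 13 14 15 16
dp  0  -  -  1  -  1  2  -  2  1  2  3  2  3  2  3  4
(- denotes ∞ / unreachable)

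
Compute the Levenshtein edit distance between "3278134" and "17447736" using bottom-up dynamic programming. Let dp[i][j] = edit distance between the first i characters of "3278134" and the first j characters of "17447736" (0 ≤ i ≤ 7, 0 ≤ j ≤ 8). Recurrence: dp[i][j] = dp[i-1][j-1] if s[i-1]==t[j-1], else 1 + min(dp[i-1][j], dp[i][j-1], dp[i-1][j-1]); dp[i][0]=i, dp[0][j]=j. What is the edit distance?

7

   ''  1  7  4  4  7  7  3  6
''  0  1  2  3  4  5  6  7  8
 3  1  1  2  3  4  5  6  6  7
 2  2  2  2  3  4  5  6  7  7
 7  3  3  2  3  4  4  5  6  7
 8  4  4  3  3  4  5  5  6  7
 1  5  4  4  4  4  5  6  6  7
 3  6  5  5  5  5  5  6  6  7
 4  7  6  6  5  5  6  6  7  7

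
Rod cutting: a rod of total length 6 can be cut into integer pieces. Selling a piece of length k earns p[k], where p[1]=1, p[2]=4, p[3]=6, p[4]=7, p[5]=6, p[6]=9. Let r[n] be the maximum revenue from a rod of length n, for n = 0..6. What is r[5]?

10

   n    0    1    2    3    4    5    6
r[n]    0    1    4    6    8   10   12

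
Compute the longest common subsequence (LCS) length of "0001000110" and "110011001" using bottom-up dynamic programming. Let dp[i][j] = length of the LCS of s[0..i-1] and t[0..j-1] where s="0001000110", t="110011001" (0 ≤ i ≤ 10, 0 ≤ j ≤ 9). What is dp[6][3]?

2

   ''  1  1  0  0  1  1  0  0  1
''  0  0  0  0  0  0  0  0  0  0
 0  0  0  0  1  1  1  1  1  1  1
 0  0  0  0  1  2  2  2  2  2  2
 0  0  0  0  1  2  2  2  3  3  3
 1  0  1  1  1  2  3  3  3  3  4
 0  0  1  1  2  2  3  3  4  4  4
 0  0  1  1  2  3  3  3  4  5  5
 0  0  1  1  2  3  3  3  4  5  5
 1  0  1  2  2  3  4  4  4  5  6
 1  0  1  2  2  3  4  5  5  5  6
 0  0  1  2  3  3  4  5  6  6  6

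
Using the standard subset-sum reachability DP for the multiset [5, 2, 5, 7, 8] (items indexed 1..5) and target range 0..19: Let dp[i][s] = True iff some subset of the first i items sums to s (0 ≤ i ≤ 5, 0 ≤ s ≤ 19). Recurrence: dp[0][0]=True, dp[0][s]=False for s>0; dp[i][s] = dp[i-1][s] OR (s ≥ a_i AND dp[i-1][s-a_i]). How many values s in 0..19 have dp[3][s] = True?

6

i\s   0   1   2   3   4   5   6   7   8   9  10  11  12  13  14  15  16  17  18  19
  0   T   F   F   F   F   F   F   F   F   F   F   F   F   F   F   F   F   F   F   F
  1   T   F   F   F   F   T   F   F   F   F   F   F   F   F   F   F   F   F   F   F
  2   T   F   T   F   F   T   F   T   F   F   F   F   F   F   F   F   F   F   F   F
  3   T   F   T   F   F   T   F   T   F   F   T   F   T   F   F   F   F   F   F   F
  4   T   F   T   F   F   T   F   T   F   T   T   F   T   F   T   F   F   T   F   T
  5   T   F   T   F   F   T   F   T   T   T   T   F   T   T   T   T   F   T   T   T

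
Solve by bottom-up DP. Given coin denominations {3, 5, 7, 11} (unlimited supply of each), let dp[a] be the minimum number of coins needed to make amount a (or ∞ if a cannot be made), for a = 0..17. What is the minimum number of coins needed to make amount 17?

 a  0  1  2  3  4  5  6  7  8  9 10 11 12 13 14 15 16 17
dp  0  -  -  1  -  1  2  1  2  3  2  1  2  3  2  3  2  3
(- denotes ∞ / unreachable)

3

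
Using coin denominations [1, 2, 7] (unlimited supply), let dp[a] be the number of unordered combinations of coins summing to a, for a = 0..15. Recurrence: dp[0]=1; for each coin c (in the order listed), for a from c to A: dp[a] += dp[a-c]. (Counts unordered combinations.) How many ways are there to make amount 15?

14

after  coin     0     1     2     3     4     5     6     7     8     9    10    11    12    13    14    15
          1     1     1     1     1     1     1     1     1     1     1     1     1     1     1     1     1
          2     1     1     2     2     3     3     4     4     5     5     6     6     7     7     8     8
          7     1     1     2     2     3     3     4     5     6     7     8     9    10    11    13    14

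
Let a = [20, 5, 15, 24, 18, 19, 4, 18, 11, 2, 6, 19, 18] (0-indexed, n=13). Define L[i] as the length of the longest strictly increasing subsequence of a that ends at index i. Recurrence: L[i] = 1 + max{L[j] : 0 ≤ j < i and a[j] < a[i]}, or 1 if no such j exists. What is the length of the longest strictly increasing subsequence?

4

   i    0    1    2    3    4    5    6    7    8    9   10   11   12
a[i]   20    5   15   24   18   19    4   18   11    2    6   19   18
L[i]    1    1    2    3    3    4    1    3    2    1    2    4    3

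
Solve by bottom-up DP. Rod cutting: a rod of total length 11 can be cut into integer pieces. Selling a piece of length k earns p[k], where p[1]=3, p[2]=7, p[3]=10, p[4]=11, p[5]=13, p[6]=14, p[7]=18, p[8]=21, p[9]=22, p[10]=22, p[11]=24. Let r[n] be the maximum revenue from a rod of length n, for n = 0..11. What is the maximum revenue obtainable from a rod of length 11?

   n    0    1    2    3    4    5    6    7    8    9   10   11
r[n]    0    3    7   10   14   17   21   24   28   31   35   38

38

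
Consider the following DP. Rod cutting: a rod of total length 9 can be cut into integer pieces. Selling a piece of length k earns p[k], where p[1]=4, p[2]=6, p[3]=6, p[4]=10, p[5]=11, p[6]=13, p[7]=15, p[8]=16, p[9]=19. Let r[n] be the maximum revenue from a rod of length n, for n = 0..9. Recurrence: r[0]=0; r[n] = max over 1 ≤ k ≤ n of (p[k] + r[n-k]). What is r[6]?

24

   n    0    1    2    3    4    5    6    7    8    9
r[n]    0    4    8   12   16   20   24   28   32   36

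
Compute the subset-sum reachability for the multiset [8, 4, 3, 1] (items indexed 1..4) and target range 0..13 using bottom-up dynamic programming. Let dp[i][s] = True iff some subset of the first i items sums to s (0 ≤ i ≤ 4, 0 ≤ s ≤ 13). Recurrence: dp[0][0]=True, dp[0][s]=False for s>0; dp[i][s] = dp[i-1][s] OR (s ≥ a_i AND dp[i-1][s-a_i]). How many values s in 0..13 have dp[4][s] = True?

i\s   0   1   2   3   4   5   6   7   8   9  10  11  12  13
  0   T   F   F   F   F   F   F   F   F   F   F   F   F   F
  1   T   F   F   F   F   F   F   F   T   F   F   F   F   F
  2   T   F   F   F   T   F   F   F   T   F   F   F   T   F
  3   T   F   F   T   T   F   F   T   T   F   F   T   T   F
  4   T   T   F   T   T   T   F   T   T   T   F   T   T   T

11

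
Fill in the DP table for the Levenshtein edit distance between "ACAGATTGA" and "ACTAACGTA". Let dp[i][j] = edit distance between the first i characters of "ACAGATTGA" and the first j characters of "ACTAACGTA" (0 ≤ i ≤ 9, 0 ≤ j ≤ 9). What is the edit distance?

5

   ''  A  C  T  A  A  C  G  T  A
''  0  1  2  3  4  5  6  7  8  9
 A  1  0  1  2  3  4  5  6  7  8
 C  2  1  0  1  2  3  4  5  6  7
 A  3  2  1  1  1  2  3  4  5  6
 G  4  3  2  2  2  2  3  3  4  5
 A  5  4  3  3  2  2  3  4  4  4
 T  6  5  4  3  3  3  3  4  4  5
 T  7  6  5  4  4  4  4  4  4  5
 G  8  7  6  5  5  5  5  4  5  5
 A  9  8  7  6  5  5  6  5  5  5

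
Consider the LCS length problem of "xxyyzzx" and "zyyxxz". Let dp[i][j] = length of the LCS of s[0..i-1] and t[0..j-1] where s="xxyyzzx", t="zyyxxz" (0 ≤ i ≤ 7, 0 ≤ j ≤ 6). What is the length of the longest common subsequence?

3

   ''  z  y  y  x  x  z
''  0  0  0  0  0  0  0
 x  0  0  0  0  1  1  1
 x  0  0  0  0  1  2  2
 y  0  0  1  1  1  2  2
 y  0  0  1  2  2  2  2
 z  0  1  1  2  2  2  3
 z  0  1  1  2  2  2  3
 x  0  1  1  2  3  3  3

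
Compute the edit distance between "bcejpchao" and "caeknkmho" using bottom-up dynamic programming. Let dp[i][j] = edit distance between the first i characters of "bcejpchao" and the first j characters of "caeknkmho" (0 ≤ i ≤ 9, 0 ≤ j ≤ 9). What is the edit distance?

7

   ''  c  a  e  k  n  k  m  h  o
''  0  1  2  3  4  5  6  7  8  9
 b  1  1  2  3  4  5  6  7  8  9
 c  2  1  2  3  4  5  6  7  8  9
 e  3  2  2  2  3  4  5  6  7  8
 j  4  3  3  3  3  4  5  6  7  8
 p  5  4  4  4  4  4  5  6  7  8
 c  6  5  5  5  5  5  5  6  7  8
 h  7  6  6  6  6  6  6  6  6  7
 a  8  7  6  7  7  7  7  7  7  7
 o  9  8  7  7  8  8  8  8  8  7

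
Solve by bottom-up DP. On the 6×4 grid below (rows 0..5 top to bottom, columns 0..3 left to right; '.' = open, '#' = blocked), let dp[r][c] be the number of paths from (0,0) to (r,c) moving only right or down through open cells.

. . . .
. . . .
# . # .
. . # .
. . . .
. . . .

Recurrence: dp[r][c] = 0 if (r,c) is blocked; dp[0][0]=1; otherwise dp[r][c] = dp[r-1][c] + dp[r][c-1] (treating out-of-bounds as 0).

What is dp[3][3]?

4

r\c   0   1   2   3
  0   1   1   1   1
  1   1   2   3   4
  2   0   2   0   4
  3   0   2   0   4
  4   0   2   2   6
  5   0   2   4  10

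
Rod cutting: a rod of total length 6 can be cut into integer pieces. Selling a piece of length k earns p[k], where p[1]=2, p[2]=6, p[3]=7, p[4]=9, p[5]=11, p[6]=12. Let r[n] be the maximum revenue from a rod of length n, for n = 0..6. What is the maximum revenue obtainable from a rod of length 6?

18

   n    0    1    2    3    4    5    6
r[n]    0    2    6    8   12   14   18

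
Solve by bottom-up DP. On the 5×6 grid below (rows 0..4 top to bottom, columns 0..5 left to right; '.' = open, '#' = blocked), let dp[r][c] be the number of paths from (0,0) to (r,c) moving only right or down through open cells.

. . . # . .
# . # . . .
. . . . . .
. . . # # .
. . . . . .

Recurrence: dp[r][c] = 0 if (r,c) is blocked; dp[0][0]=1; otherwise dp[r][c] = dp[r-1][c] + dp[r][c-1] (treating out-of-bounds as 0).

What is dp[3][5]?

r\c   0   1   2   3   4   5
  0   1   1   1   0   0   0
  1   0   1   0   0   0   0
  2   0   1   1   1   1   1
  3   0   1   2   0   0   1
  4   0   1   3   3   3   4

1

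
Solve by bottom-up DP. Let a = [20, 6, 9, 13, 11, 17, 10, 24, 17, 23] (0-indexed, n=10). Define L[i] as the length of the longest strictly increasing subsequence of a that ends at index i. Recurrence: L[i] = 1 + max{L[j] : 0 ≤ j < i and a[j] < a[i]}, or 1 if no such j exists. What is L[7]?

   i    0    1    2    3    4    5    6    7    8    9
a[i]   20    6    9   13   11   17   10   24   17   23
L[i]    1    1    2    3    3    4    3    5    4    5

5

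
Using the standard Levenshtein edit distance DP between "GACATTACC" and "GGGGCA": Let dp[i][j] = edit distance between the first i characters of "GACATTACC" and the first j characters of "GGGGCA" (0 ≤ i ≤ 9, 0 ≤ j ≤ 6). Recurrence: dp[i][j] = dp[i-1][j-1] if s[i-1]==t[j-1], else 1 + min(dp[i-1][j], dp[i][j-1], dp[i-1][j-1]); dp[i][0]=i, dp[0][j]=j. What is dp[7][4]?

   ''  G  G  G  G  C  A
''  0  1  2  3  4  5  6
 G  1  0  1  2  3  4  5
 A  2  1  1  2  3  4  4
 C  3  2  2  2  3  3  4
 A  4  3  3  3  3  4  3
 T  5  4  4  4  4  4  4
 T  6  5  5  5  5  5  5
 A  7  6  6  6  6  6  5
 C  8  7  7  7  7  6  6
 C  9  8  8  8  8  7  7

6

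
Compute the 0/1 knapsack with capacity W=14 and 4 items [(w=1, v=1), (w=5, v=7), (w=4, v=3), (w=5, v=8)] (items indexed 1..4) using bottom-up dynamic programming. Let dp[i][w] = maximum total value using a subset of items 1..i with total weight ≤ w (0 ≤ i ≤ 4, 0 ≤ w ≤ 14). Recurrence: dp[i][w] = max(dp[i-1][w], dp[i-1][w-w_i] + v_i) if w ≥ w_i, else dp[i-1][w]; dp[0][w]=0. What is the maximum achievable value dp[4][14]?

i\w   0   1   2   3   4   5   6   7   8   9  10  11  12  13  14
  0   0   0   0   0   0   0   0   0   0   0   0   0   0   0   0
  1   0   1   1   1   1   1   1   1   1   1   1   1   1   1   1
  2   0   1   1   1   1   7   8   8   8   8   8   8   8   8   8
  3   0   1   1   1   3   7   8   8   8  10  11  11  11  11  11
  4   0   1   1   1   3   8   9   9   9  11  15  16  16  16  18

18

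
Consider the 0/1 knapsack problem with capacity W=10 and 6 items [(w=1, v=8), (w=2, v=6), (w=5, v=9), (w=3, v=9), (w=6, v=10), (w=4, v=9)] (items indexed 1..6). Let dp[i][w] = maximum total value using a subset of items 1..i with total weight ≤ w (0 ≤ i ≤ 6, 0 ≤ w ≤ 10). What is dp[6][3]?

14

i\w   0   1   2   3   4   5   6   7   8   9  10
  0   0   0   0   0   0   0   0   0   0   0   0
  1   0   8   8   8   8   8   8   8   8   8   8
  2   0   8   8  14  14  14  14  14  14  14  14
  3   0   8   8  14  14  14  17  17  23  23  23
  4   0   8   8  14  17  17  23  23  23  26  26
  5   0   8   8  14  17  17  23  23  23  26  27
  6   0   8   8  14  17  17  23  23  26  26  32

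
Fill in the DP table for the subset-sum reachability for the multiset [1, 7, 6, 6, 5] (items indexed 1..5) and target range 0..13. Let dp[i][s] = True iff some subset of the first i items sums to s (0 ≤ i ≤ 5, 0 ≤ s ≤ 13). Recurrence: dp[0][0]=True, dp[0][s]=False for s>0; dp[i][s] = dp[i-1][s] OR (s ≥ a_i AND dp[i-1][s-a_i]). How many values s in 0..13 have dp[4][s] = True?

7

i\s   0   1   2   3   4   5   6   7   8   9  10  11  12  13
  0   T   F   F   F   F   F   F   F   F   F   F   F   F   F
  1   T   T   F   F   F   F   F   F   F   F   F   F   F   F
  2   T   T   F   F   F   F   F   T   T   F   F   F   F   F
  3   T   T   F   F   F   F   T   T   T   F   F   F   F   T
  4   T   T   F   F   F   F   T   T   T   F   F   F   T   T
  5   T   T   F   F   F   T   T   T   T   F   F   T   T   T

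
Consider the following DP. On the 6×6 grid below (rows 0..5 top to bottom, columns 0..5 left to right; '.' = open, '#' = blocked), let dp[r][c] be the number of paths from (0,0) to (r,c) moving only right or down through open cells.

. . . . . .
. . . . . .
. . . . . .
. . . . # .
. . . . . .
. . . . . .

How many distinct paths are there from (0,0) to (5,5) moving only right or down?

r\c   0   1   2   3   4   5
  0   1   1   1   1   1   1
  1   1   2   3   4   5   6
  2   1   3   6  10  15  21
  3   1   4  10  20   0  21
  4   1   5  15  35  35  56
  5   1   6  21  56  91 147

147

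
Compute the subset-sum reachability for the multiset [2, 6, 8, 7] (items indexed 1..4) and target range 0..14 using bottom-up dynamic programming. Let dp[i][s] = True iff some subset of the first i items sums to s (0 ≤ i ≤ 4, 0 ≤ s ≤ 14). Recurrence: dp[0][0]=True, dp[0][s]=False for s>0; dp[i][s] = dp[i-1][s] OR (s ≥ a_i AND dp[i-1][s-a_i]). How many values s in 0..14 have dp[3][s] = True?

i\s   0   1   2   3   4   5   6   7   8   9  10  11  12  13  14
  0   T   F   F   F   F   F   F   F   F   F   F   F   F   F   F
  1   T   F   T   F   F   F   F   F   F   F   F   F   F   F   F
  2   T   F   T   F   F   F   T   F   T   F   F   F   F   F   F
  3   T   F   T   F   F   F   T   F   T   F   T   F   F   F   T
  4   T   F   T   F   F   F   T   T   T   T   T   F   F   T   T

6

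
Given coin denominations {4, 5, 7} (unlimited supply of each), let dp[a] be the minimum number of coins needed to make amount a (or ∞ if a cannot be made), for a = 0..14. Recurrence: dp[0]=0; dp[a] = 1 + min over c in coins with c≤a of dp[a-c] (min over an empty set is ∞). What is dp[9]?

2

 a  0  1  2  3  4  5  6  7  8  9 10 11 12 13 14
dp  0  -  -  -  1  1  -  1  2  2  2  2  2  3  2
(- denotes ∞ / unreachable)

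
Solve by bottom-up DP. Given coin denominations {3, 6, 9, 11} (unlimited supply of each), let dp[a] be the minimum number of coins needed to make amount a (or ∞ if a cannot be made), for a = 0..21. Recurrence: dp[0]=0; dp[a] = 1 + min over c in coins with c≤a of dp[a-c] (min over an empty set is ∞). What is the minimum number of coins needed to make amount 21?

 a  0  1  2  3  4  5  6  7  8  9 10 11 12 13 14 15 16 17 18 19 20 21
dp  0  -  -  1  -  -  1  -  -  1  -  1  2  -  2  2  -  2  2  -  2  3
(- denotes ∞ / unreachable)

3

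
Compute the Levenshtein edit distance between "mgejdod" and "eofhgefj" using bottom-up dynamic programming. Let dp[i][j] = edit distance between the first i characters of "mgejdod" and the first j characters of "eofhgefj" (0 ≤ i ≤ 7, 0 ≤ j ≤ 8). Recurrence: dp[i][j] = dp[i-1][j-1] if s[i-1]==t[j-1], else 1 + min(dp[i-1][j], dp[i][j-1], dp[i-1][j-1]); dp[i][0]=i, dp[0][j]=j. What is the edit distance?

   ''  e  o  f  h  g  e  f  j
''  0  1  2  3  4  5  6  7  8
 m  1  1  2  3  4  5  6  7  8
 g  2  2  2  3  4  4  5  6  7
 e  3  2  3  3  4  5  4  5  6
 j  4  3  3  4  4  5  5  5  5
 d  5  4  4  4  5  5  6  6  6
 o  6  5  4  5  5  6  6  7  7
 d  7  6  5  5  6  6  7  7  8

8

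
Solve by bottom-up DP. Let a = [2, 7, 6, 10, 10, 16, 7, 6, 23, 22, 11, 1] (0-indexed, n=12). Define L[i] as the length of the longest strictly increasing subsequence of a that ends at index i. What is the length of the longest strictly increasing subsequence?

   i    0    1    2    3    4    5    6    7    8    9   10   11
a[i]    2    7    6   10   10   16    7    6   23   22   11    1
L[i]    1    2    2    3    3    4    3    2    5    5    4    1

5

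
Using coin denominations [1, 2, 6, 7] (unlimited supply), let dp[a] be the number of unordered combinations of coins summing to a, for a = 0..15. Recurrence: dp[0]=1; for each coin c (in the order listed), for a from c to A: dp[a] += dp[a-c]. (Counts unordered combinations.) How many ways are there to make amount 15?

after  coin     0     1     2     3     4     5     6     7     8     9    10    11    12    13    14    15
          1     1     1     1     1     1     1     1     1     1     1     1     1     1     1     1     1
          2     1     1     2     2     3     3     4     4     5     5     6     6     7     7     8     8
          6     1     1     2     2     3     3     5     5     7     7     9     9    12    12    15    15
          7     1     1     2     2     3     3     5     6     8     9    11    12    15    17    21    23

23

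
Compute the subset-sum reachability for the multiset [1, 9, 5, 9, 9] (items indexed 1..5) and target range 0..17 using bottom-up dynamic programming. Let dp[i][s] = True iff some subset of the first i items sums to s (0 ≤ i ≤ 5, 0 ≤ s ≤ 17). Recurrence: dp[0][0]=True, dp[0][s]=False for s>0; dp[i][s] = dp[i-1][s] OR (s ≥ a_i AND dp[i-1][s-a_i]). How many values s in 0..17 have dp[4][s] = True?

8

i\s   0   1   2   3   4   5   6   7   8   9  10  11  12  13  14  15  16  17
  0   T   F   F   F   F   F   F   F   F   F   F   F   F   F   F   F   F   F
  1   T   T   F   F   F   F   F   F   F   F   F   F   F   F   F   F   F   F
  2   T   T   F   F   F   F   F   F   F   T   T   F   F   F   F   F   F   F
  3   T   T   F   F   F   T   T   F   F   T   T   F   F   F   T   T   F   F
  4   T   T   F   F   F   T   T   F   F   T   T   F   F   F   T   T   F   F
  5   T   T   F   F   F   T   T   F   F   T   T   F   F   F   T   T   F   F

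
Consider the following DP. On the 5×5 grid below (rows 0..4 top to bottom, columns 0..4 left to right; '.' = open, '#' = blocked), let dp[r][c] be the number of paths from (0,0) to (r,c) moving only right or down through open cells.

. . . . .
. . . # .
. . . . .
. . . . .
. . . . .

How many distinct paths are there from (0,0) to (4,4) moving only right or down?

54

r\c   0   1   2   3   4
  0   1   1   1   1   1
  1   1   2   3   0   1
  2   1   3   6   6   7
  3   1   4  10  16  23
  4   1   5  15  31  54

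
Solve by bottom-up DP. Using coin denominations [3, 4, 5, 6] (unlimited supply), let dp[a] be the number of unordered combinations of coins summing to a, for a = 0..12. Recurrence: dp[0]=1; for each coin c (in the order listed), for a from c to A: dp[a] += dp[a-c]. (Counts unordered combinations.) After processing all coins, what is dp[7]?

1

after  coin     0     1     2     3     4     5     6     7     8     9    10    11    12
          3     1     0     0     1     0     0     1     0     0     1     0     0     1
          4     1     0     0     1     1     0     1     1     1     1     1     1     2
          5     1     0     0     1     1     1     1     1     2     2     2     2     3
          6     1     0     0     1     1     1     2     1     2     3     3     3     5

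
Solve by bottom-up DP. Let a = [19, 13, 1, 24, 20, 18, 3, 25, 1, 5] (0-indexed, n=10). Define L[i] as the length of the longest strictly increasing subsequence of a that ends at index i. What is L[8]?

1

   i    0    1    2    3    4    5    6    7    8    9
a[i]   19   13    1   24   20   18    3   25    1    5
L[i]    1    1    1    2    2    2    2    3    1    3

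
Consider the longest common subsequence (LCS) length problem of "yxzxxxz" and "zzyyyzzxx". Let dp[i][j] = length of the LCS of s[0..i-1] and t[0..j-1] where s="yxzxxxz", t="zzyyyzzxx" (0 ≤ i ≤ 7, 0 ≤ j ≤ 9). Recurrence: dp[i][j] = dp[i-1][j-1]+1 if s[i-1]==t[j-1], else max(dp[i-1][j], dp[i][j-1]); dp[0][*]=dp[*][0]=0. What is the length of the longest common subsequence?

   ''  z  z  y  y  y  z  z  x  x
''  0  0  0  0  0  0  0  0  0  0
 y  0  0  0  1  1  1  1  1  1  1
 x  0  0  0  1  1  1  1  1  2  2
 z  0  1  1  1  1  1  2  2  2  2
 x  0  1  1  1  1  1  2  2  3  3
 x  0  1  1  1  1  1  2  2  3  4
 x  0  1  1  1  1  1  2  2  3  4
 z  0  1  2  2  2  2  2  3  3  4

4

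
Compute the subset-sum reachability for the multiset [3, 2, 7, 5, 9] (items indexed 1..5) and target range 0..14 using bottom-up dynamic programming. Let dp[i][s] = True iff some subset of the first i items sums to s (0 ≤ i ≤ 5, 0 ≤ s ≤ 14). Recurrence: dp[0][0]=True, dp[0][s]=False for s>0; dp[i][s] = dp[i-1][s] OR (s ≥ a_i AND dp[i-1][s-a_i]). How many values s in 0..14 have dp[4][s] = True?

i\s   0   1   2   3   4   5   6   7   8   9  10  11  12  13  14
  0   T   F   F   F   F   F   F   F   F   F   F   F   F   F   F
  1   T   F   F   T   F   F   F   F   F   F   F   F   F   F   F
  2   T   F   T   T   F   T   F   F   F   F   F   F   F   F   F
  3   T   F   T   T   F   T   F   T   F   T   T   F   T   F   F
  4   T   F   T   T   F   T   F   T   T   T   T   F   T   F   T
  5   T   F   T   T   F   T   F   T   T   T   T   T   T   F   T

10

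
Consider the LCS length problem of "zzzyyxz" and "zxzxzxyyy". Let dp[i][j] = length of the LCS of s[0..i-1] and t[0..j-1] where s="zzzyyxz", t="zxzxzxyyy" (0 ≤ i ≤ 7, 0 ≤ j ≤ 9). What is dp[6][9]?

   ''  z  x  z  x  z  x  y  y  y
''  0  0  0  0  0  0  0  0  0  0
 z  0  1  1  1  1  1  1  1  1  1
 z  0  1  1  2  2  2  2  2  2  2
 z  0  1  1  2  2  3  3  3  3  3
 y  0  1  1  2  2  3  3  4  4  4
 y  0  1  1  2  2  3  3  4  5  5
 x  0  1  2  2  3  3  4  4  5  5
 z  0  1  2  3  3  4  4  4  5  5

5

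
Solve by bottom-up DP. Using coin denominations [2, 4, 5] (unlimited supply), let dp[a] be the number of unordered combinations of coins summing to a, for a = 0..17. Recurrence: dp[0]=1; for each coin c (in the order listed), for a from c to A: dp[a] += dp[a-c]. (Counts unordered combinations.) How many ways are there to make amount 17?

after  coin     0     1     2     3     4     5     6     7     8     9    10    11    12    13    14    15    16    17
          2     1     0     1     0     1     0     1     0     1     0     1     0     1     0     1     0     1     0
          4     1     0     1     0     2     0     2     0     3     0     3     0     4     0     4     0     5     0
          5     1     0     1     0     2     1     2     1     3     2     4     2     5     3     6     4     7     5

5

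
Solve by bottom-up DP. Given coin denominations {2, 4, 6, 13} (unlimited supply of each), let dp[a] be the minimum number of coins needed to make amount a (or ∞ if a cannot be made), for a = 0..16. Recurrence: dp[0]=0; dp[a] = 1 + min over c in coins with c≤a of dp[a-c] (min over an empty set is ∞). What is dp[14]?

 a  0  1  2  3  4  5  6  7  8  9 10 11 12 13 14 15 16
dp  0  -  1  -  1  -  1  -  2  -  2  -  2  1  3  2  3
(- denotes ∞ / unreachable)

3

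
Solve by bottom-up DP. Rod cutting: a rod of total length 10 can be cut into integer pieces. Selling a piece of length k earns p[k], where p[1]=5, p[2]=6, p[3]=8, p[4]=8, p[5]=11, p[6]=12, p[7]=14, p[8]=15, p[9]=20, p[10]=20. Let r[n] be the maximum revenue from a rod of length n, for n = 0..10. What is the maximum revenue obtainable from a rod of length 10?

   n    0    1    2    3    4    5    6    7    8    9   10
r[n]    0    5   10   15   20   25   30   35   40   45   50

50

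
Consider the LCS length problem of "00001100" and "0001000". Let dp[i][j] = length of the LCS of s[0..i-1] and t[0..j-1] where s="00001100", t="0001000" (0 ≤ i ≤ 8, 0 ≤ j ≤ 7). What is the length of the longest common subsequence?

6

   ''  0  0  0  1  0  0  0
''  0  0  0  0  0  0  0  0
 0  0  1  1  1  1  1  1  1
 0  0  1  2  2  2  2  2  2
 0  0  1  2  3  3  3  3  3
 0  0  1  2  3  3  4  4  4
 1  0  1  2  3  4  4  4  4
 1  0  1  2  3  4  4  4  4
 0  0  1  2  3  4  5  5  5
 0  0  1  2  3  4  5  6  6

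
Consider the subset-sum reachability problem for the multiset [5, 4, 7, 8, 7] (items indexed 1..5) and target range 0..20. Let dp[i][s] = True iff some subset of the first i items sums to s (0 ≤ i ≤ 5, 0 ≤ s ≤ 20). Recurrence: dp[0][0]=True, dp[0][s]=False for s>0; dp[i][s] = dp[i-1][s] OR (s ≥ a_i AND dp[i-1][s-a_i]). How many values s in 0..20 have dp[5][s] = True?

i\s   0   1   2   3   4   5   6   7   8   9  10  11  12  13  14  15  16  17  18  19  20
  0   T   F   F   F   F   F   F   F   F   F   F   F   F   F   F   F   F   F   F   F   F
  1   T   F   F   F   F   T   F   F   F   F   F   F   F   F   F   F   F   F   F   F   F
  2   T   F   F   F   T   T   F   F   F   T   F   F   F   F   F   F   F   F   F   F   F
  3   T   F   F   F   T   T   F   T   F   T   F   T   T   F   F   F   T   F   F   F   F
  4   T   F   F   F   T   T   F   T   T   T   F   T   T   T   F   T   T   T   F   T   T
  5   T   F   F   F   T   T   F   T   T   T   F   T   T   T   T   T   T   T   T   T   T

16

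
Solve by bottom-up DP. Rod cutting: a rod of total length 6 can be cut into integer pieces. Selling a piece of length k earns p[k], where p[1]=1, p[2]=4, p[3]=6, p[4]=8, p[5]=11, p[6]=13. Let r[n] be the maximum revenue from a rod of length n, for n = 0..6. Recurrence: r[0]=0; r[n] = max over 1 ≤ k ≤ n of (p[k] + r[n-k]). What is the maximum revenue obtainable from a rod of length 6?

13

   n    0    1    2    3    4    5    6
r[n]    0    1    4    6    8   11   13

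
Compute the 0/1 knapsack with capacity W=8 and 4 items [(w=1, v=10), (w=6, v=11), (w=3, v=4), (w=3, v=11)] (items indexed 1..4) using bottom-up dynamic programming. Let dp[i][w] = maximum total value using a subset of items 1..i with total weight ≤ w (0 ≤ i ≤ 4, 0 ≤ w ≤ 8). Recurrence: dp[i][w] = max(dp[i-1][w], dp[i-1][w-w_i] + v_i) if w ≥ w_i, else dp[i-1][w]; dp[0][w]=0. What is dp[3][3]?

10

i\w   0   1   2   3   4   5   6   7   8
  0   0   0   0   0   0   0   0   0   0
  1   0  10  10  10  10  10  10  10  10
  2   0  10  10  10  10  10  11  21  21
  3   0  10  10  10  14  14  14  21  21
  4   0  10  10  11  21  21  21  25  25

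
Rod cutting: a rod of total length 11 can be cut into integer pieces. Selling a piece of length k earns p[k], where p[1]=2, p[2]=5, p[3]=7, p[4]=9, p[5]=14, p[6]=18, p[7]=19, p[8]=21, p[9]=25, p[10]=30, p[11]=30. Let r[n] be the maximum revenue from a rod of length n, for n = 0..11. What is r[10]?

30

   n    0    1    2    3    4    5    6    7    8    9   10   11
r[n]    0    2    5    7   10   14   18   20   23   25   30   32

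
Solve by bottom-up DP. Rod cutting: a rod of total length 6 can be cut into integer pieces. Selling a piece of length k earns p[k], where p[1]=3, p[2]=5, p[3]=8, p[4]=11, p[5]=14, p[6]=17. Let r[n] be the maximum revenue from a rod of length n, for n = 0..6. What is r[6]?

18

   n    0    1    2    3    4    5    6
r[n]    0    3    6    9   12   15   18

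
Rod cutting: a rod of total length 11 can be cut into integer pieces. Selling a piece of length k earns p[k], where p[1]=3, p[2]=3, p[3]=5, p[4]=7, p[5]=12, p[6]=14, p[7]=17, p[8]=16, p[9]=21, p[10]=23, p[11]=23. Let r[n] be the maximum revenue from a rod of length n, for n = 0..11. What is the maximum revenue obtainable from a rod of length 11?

   n    0    1    2    3    4    5    6    7    8    9   10   11
r[n]    0    3    6    9   12   15   18   21   24   27   30   33

33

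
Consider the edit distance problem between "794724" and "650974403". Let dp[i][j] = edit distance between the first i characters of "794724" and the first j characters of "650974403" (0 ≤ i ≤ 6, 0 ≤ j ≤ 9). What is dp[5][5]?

5

   ''  6  5  0  9  7  4  4  0  3
''  0  1  2  3  4  5  6  7  8  9
 7  1  1  2  3  4  4  5  6  7  8
 9  2  2  2  3  3  4  5  6  7  8
 4  3  3  3  3  4  4  4  5  6  7
 7  4  4  4  4  4  4  5  5  6  7
 2  5  5  5  5  5  5  5  6  6  7
 4  6  6  6  6  6  6  5  5  6  7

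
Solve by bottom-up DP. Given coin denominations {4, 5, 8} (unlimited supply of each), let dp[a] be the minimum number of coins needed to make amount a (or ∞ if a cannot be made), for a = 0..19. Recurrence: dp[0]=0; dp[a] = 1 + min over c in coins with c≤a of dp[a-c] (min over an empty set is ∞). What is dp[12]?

2

 a  0  1  2  3  4  5  6  7  8  9 10 11 12 13 14 15 16 17 18 19
dp  0  -  -  -  1  1  -  -  1  2  2  -  2  2  3  3  2  3  3  4
(- denotes ∞ / unreachable)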